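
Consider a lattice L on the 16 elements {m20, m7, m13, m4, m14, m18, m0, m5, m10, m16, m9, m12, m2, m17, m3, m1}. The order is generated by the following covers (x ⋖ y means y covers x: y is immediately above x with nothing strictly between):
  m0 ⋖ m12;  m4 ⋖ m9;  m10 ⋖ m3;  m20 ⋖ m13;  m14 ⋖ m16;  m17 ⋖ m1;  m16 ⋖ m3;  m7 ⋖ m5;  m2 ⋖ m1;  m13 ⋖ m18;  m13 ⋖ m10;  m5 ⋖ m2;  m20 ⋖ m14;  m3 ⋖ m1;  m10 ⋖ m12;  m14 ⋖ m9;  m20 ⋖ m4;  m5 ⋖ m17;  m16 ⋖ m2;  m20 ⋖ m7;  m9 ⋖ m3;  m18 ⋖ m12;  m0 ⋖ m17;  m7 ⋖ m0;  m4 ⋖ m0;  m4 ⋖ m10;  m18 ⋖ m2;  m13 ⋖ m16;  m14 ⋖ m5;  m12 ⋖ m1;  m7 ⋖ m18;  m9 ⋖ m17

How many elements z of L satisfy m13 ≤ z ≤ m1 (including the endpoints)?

The interval [m13, m1] = {m1, m10, m12, m13, m16, m18, m2, m3}, which has 8 elements.

8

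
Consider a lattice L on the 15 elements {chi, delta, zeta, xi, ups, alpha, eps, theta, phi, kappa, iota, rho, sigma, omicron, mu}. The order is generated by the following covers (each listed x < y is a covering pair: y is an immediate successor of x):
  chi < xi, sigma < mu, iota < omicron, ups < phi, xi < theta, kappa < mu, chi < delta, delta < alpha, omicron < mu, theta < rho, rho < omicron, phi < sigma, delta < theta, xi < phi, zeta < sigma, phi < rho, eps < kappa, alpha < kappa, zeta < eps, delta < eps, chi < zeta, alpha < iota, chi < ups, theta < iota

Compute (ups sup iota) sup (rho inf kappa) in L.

ups ∨ iota = omicron
rho ∧ kappa = delta
omicron ∨ delta = omicron

omicron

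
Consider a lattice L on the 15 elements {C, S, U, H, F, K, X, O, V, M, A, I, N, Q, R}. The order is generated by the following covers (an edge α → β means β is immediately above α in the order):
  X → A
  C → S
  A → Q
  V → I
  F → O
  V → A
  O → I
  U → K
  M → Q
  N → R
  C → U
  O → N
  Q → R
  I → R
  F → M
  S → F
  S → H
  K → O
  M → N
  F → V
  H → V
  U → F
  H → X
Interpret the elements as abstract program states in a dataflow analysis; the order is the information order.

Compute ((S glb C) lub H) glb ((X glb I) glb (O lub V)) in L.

S ∧ C = C
C ∨ H = H
X ∧ I = H
O ∨ V = I
H ∧ I = H
H ∧ H = H

H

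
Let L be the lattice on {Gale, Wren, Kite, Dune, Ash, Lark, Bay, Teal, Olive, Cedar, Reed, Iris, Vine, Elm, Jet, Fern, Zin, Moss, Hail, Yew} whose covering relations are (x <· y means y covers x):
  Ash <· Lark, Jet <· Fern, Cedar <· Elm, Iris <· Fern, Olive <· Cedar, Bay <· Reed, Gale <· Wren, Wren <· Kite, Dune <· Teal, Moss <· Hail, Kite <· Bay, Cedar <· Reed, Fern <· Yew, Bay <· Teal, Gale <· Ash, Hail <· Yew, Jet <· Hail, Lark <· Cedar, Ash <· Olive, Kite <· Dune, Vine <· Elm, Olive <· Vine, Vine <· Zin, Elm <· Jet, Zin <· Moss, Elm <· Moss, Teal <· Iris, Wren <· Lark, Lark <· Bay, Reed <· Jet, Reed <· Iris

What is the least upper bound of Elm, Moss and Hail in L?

Hail

Common upper bounds of {Elm, Moss, Hail}: Hail, Yew.
The least among these is Hail.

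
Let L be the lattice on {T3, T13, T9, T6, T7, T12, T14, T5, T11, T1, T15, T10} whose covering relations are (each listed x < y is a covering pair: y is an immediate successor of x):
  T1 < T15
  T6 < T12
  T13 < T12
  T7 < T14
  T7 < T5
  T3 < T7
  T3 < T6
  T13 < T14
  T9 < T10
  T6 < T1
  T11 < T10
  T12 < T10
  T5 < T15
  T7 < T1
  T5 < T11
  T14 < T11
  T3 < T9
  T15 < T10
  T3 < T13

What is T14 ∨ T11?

Common upper bounds of {T14, T11}: T10, T11.
The least among these is T11.

T11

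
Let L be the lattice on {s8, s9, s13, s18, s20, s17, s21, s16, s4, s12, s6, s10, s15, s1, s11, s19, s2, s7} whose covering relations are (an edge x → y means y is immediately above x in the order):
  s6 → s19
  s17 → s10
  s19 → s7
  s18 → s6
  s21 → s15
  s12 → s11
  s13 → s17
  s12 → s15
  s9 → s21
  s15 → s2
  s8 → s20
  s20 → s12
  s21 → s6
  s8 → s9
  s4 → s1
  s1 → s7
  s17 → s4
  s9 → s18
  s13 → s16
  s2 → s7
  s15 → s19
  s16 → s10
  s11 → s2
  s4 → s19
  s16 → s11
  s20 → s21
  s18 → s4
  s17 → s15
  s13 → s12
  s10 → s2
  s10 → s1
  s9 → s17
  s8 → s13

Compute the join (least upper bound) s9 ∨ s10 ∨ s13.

Common upper bounds of {s9, s10, s13}: s1, s10, s2, s7.
The least among these is s10.

s10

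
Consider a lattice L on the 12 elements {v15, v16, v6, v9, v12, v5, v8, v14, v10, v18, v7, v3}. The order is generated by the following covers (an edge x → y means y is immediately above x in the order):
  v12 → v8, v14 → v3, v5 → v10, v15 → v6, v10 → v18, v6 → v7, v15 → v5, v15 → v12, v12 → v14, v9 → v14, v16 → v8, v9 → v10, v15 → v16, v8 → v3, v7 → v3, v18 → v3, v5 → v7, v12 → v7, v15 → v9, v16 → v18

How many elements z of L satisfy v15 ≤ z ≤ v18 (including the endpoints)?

6

The interval [v15, v18] = {v10, v15, v16, v18, v5, v9}, which has 6 elements.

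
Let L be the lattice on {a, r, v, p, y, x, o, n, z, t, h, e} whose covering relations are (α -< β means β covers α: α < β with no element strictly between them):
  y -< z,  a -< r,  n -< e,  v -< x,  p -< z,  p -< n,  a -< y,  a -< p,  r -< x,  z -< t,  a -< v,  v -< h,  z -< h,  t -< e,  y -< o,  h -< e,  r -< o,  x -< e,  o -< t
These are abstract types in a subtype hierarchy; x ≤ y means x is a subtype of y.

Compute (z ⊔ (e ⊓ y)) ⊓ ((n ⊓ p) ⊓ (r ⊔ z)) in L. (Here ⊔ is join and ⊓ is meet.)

e ∧ y = y
z ∨ y = z
n ∧ p = p
r ∨ z = t
p ∧ t = p
z ∧ p = p

p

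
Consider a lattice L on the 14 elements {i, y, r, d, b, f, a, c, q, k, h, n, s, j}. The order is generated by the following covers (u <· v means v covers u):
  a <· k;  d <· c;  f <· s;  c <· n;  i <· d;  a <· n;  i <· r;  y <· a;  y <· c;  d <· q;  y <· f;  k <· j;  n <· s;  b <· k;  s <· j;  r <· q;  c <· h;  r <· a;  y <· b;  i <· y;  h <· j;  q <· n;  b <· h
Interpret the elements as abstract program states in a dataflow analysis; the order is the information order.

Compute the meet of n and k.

Common lower bounds of {n, k}: a, i, r, y.
The greatest among these is a.

a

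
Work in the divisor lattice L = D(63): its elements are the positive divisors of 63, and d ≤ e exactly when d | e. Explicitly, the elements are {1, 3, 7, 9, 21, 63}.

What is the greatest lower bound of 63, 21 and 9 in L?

Common lower bounds of {63, 21, 9}: 1, 3.
The greatest among these is 3.

3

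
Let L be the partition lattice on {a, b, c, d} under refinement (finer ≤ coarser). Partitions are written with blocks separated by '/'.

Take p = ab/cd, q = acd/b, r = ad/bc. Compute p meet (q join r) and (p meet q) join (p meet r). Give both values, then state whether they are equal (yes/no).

q join r = abcd, so p meet (q join r) = ab/cd meet abcd = ab/cd.
p meet q = a/b/cd and p meet r = a/b/c/d, so (p meet q) join (p meet r) = a/b/cd join a/b/c/d = a/b/cd.
Equal: no.

ab/cd; a/b/cd; no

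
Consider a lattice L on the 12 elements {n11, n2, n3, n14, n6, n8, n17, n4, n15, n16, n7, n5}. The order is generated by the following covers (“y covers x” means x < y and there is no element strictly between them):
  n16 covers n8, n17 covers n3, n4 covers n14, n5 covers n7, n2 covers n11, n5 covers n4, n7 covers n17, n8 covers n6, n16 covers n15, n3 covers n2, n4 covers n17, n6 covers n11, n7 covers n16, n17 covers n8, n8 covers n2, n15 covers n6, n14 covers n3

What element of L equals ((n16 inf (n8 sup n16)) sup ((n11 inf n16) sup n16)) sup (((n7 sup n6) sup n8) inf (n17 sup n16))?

n8 ∨ n16 = n16
n16 ∧ n16 = n16
n11 ∧ n16 = n11
n11 ∨ n16 = n16
n16 ∨ n16 = n16
n7 ∨ n6 = n7
n7 ∨ n8 = n7
n17 ∨ n16 = n7
n7 ∧ n7 = n7
n16 ∨ n7 = n7

n7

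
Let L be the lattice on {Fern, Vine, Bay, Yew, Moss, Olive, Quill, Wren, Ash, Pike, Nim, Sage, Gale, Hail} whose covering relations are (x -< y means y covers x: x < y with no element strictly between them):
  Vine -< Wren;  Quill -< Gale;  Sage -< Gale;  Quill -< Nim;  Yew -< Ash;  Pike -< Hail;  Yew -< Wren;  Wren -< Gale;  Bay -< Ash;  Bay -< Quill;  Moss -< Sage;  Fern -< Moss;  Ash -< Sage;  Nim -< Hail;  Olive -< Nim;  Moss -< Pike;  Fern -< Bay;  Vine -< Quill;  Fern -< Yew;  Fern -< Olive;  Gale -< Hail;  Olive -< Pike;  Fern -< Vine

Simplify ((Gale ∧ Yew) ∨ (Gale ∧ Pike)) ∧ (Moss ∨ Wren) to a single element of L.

Gale ∧ Yew = Yew
Gale ∧ Pike = Moss
Yew ∨ Moss = Sage
Moss ∨ Wren = Gale
Sage ∧ Gale = Sage

Sage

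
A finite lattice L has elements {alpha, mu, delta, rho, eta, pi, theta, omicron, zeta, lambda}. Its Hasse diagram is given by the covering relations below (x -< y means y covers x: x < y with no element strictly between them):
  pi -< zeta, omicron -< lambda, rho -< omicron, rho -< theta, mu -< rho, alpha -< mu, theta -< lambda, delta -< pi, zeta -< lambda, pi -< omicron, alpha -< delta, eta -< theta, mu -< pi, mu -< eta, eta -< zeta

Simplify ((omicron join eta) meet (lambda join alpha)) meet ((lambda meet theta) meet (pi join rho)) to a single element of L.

omicron ∨ eta = lambda
lambda ∨ alpha = lambda
lambda ∧ lambda = lambda
lambda ∧ theta = theta
pi ∨ rho = omicron
theta ∧ omicron = rho
lambda ∧ rho = rho

rho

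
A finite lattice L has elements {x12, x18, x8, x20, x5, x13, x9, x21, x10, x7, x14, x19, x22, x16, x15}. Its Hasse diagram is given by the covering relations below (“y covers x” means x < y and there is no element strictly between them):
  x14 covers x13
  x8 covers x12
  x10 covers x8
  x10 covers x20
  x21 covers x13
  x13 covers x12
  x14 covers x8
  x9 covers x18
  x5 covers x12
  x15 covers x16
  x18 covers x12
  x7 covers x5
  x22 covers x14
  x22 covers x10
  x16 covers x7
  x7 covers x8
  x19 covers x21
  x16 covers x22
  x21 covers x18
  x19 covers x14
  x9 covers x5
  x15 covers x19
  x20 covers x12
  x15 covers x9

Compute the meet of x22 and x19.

Common lower bounds of {x22, x19}: x12, x13, x14, x8.
The greatest among these is x14.

x14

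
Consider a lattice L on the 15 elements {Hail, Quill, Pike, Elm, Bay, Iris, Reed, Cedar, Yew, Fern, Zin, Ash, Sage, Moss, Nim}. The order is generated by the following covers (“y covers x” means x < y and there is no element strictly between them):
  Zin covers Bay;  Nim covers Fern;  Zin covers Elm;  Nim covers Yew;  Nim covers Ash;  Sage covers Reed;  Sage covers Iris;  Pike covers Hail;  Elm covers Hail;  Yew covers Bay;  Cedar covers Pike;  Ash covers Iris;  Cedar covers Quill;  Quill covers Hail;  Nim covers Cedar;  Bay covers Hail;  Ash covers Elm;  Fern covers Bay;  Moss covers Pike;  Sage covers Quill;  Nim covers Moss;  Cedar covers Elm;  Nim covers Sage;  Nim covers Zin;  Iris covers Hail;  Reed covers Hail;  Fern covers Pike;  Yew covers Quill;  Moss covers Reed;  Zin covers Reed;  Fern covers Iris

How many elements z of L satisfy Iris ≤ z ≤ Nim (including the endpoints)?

5

The interval [Iris, Nim] = {Ash, Fern, Iris, Nim, Sage}, which has 5 elements.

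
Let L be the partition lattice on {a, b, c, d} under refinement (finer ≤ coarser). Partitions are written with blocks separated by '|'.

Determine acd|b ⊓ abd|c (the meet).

ad|b|c

The meet (common refinement) of acd|b and abd|c intersects blocks pairwise, giving ad|b|c.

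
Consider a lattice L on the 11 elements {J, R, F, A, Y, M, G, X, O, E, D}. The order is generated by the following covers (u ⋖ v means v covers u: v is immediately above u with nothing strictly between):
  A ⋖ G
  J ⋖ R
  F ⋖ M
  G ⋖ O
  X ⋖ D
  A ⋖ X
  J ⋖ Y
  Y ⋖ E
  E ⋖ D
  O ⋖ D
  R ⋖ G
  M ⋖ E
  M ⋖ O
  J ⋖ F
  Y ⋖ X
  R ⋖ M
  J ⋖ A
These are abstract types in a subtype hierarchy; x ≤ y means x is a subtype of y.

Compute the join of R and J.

Common upper bounds of {R, J}: D, E, G, M, O, R.
The least among these is R.

R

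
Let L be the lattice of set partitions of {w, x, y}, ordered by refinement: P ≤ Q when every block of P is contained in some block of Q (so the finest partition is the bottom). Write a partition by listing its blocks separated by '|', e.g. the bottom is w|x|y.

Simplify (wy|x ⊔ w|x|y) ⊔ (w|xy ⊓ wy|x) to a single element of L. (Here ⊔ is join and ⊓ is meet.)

wy|x

wy|x ∨ w|x|y = wy|x
w|xy ∧ wy|x = w|x|y
wy|x ∨ w|x|y = wy|x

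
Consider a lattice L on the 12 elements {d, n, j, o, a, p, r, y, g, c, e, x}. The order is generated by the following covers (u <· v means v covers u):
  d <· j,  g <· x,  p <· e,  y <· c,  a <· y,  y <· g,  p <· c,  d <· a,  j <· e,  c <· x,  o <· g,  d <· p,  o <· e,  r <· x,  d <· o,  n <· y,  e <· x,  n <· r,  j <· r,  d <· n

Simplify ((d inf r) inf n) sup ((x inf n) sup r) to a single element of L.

d ∧ r = d
d ∧ n = d
x ∧ n = n
n ∨ r = r
d ∨ r = r

r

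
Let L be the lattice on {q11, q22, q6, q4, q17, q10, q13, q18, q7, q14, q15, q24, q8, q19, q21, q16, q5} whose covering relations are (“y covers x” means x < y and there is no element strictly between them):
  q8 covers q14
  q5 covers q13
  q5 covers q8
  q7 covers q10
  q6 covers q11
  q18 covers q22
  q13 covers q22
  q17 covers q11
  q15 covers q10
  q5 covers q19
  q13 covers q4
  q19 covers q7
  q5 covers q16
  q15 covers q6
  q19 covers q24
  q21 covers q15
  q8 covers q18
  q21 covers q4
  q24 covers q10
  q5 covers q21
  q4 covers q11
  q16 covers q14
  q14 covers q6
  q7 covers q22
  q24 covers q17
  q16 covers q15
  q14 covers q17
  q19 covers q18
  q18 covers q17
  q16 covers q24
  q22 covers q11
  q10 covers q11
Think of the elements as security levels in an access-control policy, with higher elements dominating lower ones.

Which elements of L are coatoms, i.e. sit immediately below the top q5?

q13, q16, q19, q21, q8

The coatoms are exactly the elements covered by q5: q13, q16, q19, q21, q8.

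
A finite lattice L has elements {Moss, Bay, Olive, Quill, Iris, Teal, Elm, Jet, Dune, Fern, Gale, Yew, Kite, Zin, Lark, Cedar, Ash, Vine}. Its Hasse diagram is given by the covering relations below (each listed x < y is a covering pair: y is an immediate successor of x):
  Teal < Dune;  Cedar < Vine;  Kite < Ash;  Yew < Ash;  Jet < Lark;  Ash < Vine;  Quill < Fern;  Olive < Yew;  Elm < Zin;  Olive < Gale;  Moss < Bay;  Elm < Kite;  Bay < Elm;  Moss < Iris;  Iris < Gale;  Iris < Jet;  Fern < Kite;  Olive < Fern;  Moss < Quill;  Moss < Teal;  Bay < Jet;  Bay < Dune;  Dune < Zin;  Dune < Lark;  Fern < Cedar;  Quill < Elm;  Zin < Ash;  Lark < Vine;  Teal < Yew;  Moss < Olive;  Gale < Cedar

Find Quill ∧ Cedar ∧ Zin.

Common lower bounds of {Quill, Cedar, Zin}: Moss, Quill.
The greatest among these is Quill.

Quill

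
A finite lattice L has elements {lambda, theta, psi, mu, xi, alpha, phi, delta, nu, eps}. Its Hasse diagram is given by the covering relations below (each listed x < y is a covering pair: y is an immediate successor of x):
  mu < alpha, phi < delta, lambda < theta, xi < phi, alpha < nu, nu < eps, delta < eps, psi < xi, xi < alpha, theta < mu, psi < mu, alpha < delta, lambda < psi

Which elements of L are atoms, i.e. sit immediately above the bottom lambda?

psi, theta

The atoms are exactly the elements that cover lambda: psi, theta.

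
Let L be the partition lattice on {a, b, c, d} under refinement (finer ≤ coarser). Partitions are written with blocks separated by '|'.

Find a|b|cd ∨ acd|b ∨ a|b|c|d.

acd|b

Common upper bounds of {a|b|cd, acd|b, a|b|c|d}: abcd, acd|b.
The least among these is acd|b.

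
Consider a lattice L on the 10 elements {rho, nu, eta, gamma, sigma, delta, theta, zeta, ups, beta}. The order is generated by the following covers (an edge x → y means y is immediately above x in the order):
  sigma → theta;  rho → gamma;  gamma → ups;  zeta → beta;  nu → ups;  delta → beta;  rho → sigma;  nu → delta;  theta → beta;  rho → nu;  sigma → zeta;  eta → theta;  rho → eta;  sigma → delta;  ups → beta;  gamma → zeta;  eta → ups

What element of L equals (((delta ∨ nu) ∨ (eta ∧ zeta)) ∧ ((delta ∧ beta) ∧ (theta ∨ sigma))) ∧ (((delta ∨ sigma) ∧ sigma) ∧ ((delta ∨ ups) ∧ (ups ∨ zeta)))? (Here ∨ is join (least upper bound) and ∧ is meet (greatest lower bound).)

sigma

delta ∨ nu = delta
eta ∧ zeta = rho
delta ∨ rho = delta
delta ∧ beta = delta
theta ∨ sigma = theta
delta ∧ theta = sigma
delta ∧ sigma = sigma
delta ∨ sigma = delta
delta ∧ sigma = sigma
delta ∨ ups = beta
ups ∨ zeta = beta
beta ∧ beta = beta
sigma ∧ beta = sigma
sigma ∧ sigma = sigma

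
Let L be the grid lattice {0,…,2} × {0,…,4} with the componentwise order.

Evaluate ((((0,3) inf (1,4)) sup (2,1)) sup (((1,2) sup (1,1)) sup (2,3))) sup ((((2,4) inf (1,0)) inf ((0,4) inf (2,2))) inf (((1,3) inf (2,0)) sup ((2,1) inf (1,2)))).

(2,3)

(0,3) ∧ (1,4) = (0,3)
(0,3) ∨ (2,1) = (2,3)
(1,2) ∨ (1,1) = (1,2)
(1,2) ∨ (2,3) = (2,3)
(2,3) ∨ (2,3) = (2,3)
(2,4) ∧ (1,0) = (1,0)
(0,4) ∧ (2,2) = (0,2)
(1,0) ∧ (0,2) = (0,0)
(1,3) ∧ (2,0) = (1,0)
(2,1) ∧ (1,2) = (1,1)
(1,0) ∨ (1,1) = (1,1)
(0,0) ∧ (1,1) = (0,0)
(2,3) ∨ (0,0) = (2,3)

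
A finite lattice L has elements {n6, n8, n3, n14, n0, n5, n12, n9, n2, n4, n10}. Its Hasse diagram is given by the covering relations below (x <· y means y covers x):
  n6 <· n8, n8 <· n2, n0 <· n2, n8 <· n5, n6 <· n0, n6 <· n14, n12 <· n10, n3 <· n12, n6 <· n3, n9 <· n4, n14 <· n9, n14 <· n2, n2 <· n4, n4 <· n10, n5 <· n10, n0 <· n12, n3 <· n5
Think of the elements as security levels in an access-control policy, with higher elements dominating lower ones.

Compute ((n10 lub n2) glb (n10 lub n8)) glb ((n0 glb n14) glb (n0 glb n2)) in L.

n10 ∨ n2 = n10
n10 ∨ n8 = n10
n10 ∧ n10 = n10
n0 ∧ n14 = n6
n0 ∧ n2 = n0
n6 ∧ n0 = n6
n10 ∧ n6 = n6

n6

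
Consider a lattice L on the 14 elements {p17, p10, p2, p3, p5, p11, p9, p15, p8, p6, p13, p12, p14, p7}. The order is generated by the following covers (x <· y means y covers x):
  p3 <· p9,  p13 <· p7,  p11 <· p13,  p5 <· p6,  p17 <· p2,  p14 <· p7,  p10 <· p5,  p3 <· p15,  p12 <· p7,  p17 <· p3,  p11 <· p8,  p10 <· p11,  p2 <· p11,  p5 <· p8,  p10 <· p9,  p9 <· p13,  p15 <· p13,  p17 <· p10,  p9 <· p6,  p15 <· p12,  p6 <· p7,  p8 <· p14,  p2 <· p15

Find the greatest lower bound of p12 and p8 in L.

Common lower bounds of {p12, p8}: p17, p2.
The greatest among these is p2.

p2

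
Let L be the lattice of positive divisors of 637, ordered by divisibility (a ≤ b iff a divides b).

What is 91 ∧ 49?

In the divisibility order, the meet is the greatest common divisor: gcd(91, 49) = 7.

7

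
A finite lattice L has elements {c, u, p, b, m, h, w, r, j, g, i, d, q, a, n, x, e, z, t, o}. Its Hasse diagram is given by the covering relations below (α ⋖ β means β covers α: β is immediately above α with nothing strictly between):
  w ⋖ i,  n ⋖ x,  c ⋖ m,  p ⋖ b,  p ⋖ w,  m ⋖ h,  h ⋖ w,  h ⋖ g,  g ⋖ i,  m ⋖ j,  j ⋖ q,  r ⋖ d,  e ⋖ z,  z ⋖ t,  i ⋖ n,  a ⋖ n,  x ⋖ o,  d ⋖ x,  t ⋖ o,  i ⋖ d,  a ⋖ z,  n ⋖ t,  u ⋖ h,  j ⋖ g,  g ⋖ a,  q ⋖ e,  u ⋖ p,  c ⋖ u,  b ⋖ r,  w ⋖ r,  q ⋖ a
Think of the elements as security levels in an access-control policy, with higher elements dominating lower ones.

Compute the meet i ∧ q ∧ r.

m

Common lower bounds of {i, q, r}: c, m.
The greatest among these is m.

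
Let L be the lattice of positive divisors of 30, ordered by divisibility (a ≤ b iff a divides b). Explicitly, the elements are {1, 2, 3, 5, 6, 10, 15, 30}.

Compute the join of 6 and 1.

Common upper bounds of {6, 1}: 30, 6.
The least among these is 6.

6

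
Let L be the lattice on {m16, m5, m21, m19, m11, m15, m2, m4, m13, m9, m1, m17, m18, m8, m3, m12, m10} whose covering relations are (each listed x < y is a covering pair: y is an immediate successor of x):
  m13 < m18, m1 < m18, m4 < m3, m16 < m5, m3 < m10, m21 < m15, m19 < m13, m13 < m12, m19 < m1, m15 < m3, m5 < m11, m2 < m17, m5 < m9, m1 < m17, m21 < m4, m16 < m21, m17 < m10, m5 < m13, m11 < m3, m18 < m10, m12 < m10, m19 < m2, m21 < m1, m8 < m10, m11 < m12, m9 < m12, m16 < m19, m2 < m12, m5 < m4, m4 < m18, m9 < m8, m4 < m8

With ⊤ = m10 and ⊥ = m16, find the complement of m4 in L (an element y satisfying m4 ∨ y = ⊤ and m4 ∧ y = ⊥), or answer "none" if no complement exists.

m2

Need y with m4 ∨ y = m10 and m4 ∧ y = m16.
Checking each element gives: m2.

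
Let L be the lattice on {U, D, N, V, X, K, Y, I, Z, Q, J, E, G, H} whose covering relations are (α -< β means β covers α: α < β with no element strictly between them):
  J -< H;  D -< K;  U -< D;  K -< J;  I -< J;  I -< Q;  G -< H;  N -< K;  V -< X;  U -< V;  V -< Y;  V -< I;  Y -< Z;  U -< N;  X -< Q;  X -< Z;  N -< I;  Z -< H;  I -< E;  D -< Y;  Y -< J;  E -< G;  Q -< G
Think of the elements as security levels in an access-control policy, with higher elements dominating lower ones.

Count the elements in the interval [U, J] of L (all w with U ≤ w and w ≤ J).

The interval [U, J] = {D, I, J, K, N, U, V, Y}, which has 8 elements.

8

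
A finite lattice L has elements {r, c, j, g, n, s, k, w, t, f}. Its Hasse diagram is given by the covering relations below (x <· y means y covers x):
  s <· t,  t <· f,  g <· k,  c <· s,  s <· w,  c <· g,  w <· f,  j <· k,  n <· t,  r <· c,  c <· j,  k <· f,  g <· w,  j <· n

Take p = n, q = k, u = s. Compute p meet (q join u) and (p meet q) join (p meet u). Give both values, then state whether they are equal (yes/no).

n; j; no

q join u = f, so p meet (q join u) = n meet f = n.
p meet q = j and p meet u = c, so (p meet q) join (p meet u) = j join c = j.
Equal: no.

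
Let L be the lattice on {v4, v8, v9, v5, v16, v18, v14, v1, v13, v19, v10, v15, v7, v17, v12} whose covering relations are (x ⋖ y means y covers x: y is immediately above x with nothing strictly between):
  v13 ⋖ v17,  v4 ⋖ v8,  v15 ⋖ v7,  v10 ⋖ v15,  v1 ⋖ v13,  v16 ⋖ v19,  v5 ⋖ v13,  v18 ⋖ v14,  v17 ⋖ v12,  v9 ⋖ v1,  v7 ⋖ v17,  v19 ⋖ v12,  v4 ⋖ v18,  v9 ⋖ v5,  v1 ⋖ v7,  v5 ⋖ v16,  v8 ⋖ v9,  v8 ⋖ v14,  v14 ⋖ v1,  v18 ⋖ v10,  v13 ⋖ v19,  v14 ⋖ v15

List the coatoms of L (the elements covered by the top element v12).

The coatoms are exactly the elements covered by v12: v17, v19.

v17, v19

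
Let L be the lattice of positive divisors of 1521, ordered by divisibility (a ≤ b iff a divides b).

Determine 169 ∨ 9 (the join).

In the divisibility order, the join is the least common multiple: lcm(169, 9) = 1521.

1521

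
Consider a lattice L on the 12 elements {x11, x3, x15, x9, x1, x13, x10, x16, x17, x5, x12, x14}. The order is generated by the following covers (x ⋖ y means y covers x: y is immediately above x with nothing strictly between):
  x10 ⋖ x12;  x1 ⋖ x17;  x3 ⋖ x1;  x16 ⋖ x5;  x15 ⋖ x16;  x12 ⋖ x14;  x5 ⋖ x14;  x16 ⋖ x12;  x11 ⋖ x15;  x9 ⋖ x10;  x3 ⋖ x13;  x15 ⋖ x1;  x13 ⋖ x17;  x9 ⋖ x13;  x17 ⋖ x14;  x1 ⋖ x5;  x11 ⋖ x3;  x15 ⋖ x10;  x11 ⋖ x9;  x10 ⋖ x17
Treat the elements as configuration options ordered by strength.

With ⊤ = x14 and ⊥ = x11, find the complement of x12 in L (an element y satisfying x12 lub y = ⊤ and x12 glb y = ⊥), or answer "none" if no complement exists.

Need y with x12 ∨ y = x14 and x12 ∧ y = x11.
Checking each element gives: x3.

x3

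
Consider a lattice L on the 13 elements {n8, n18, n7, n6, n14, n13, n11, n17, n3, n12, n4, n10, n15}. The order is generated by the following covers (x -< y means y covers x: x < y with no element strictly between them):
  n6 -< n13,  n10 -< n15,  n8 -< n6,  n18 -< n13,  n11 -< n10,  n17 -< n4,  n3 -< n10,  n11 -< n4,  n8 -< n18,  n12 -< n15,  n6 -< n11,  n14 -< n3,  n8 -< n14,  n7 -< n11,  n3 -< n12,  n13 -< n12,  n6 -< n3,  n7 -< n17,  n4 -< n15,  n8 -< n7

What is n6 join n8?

Common upper bounds of {n6, n8}: n10, n11, n12, n13, n15, n3, n4, n6.
The least among these is n6.

n6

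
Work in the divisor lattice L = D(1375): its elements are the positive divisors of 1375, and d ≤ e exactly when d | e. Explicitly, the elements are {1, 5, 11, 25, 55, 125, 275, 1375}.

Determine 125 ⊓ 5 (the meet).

In the divisibility order, the meet is the greatest common divisor: gcd(125, 5) = 5.

5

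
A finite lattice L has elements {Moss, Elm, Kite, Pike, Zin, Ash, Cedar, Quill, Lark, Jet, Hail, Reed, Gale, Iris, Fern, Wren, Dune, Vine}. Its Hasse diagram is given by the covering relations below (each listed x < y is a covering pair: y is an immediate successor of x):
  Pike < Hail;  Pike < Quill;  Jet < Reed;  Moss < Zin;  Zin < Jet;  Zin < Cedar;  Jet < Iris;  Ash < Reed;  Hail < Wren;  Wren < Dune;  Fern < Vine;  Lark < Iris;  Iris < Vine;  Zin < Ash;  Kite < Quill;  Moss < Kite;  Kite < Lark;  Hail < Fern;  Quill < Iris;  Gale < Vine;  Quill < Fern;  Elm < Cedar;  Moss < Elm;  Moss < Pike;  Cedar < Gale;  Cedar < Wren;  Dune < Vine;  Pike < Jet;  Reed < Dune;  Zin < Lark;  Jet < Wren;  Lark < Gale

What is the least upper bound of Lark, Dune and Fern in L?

Common upper bounds of {Lark, Dune, Fern}: Vine.
The least among these is Vine.

Vine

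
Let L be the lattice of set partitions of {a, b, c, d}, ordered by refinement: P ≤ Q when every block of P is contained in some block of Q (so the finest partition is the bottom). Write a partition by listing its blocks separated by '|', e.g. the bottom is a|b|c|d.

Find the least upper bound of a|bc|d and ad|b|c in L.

The join of a|bc|d and ad|b|c merges any blocks that overlap across the partitions, giving ad|bc.

ad|bc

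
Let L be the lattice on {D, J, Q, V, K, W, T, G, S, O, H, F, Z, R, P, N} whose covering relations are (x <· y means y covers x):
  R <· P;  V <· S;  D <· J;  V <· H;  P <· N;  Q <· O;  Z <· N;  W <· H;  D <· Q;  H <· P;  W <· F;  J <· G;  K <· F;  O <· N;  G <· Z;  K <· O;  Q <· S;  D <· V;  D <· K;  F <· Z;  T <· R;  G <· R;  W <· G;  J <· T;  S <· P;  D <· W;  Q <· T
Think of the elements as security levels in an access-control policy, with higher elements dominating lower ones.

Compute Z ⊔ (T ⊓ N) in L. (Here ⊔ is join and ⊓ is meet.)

N

T ∧ N = T
Z ∨ T = N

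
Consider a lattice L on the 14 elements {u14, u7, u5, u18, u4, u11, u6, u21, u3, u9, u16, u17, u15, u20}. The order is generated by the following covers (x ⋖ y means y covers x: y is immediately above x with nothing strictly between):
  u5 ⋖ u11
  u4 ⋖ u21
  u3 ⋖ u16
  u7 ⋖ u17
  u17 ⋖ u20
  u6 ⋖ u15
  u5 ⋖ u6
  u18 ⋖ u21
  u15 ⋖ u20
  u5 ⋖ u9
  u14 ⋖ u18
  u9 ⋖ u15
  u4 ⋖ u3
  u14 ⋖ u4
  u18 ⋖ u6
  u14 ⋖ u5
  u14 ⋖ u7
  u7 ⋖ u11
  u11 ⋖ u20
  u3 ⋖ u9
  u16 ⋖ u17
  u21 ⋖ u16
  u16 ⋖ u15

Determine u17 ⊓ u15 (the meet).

u16

Common lower bounds of {u17, u15}: u14, u16, u18, u21, u3, u4.
The greatest among these is u16.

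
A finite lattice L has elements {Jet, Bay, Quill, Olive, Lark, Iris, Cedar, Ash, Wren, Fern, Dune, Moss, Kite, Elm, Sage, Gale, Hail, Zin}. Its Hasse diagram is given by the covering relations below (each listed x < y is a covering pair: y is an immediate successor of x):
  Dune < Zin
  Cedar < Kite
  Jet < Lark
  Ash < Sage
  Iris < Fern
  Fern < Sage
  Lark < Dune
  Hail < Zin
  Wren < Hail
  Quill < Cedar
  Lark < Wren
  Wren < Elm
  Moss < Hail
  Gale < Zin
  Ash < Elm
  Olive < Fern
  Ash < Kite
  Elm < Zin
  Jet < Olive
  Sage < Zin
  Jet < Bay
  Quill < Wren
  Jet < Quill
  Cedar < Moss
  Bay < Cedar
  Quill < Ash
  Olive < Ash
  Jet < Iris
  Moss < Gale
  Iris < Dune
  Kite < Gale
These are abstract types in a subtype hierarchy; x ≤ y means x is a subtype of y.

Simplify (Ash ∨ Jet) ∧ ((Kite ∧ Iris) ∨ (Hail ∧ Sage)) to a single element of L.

Quill

Ash ∨ Jet = Ash
Kite ∧ Iris = Jet
Hail ∧ Sage = Quill
Jet ∨ Quill = Quill
Ash ∧ Quill = Quill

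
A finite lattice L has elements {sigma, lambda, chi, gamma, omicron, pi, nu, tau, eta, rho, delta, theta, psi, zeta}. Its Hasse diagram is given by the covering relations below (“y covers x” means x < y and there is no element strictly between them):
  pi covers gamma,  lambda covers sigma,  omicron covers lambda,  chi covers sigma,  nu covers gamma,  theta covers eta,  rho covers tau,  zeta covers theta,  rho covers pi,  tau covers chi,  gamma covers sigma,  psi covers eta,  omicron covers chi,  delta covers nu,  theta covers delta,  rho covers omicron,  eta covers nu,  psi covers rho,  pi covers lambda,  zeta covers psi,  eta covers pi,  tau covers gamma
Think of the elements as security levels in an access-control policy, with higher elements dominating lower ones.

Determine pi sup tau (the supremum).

rho

Common upper bounds of {pi, tau}: psi, rho, zeta.
The least among these is rho.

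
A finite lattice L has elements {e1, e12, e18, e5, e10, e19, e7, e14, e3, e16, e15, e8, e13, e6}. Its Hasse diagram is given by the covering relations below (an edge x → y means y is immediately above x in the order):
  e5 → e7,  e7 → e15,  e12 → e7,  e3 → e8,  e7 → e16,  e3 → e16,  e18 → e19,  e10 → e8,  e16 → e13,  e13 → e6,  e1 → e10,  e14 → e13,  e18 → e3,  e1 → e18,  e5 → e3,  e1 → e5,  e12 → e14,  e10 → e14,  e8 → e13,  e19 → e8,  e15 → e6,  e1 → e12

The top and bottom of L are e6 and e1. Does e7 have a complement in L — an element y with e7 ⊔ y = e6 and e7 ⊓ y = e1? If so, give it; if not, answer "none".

For every candidate y, either e7 ∨ y ≠ e6 or e7 ∧ y ≠ e1; no complement exists.

none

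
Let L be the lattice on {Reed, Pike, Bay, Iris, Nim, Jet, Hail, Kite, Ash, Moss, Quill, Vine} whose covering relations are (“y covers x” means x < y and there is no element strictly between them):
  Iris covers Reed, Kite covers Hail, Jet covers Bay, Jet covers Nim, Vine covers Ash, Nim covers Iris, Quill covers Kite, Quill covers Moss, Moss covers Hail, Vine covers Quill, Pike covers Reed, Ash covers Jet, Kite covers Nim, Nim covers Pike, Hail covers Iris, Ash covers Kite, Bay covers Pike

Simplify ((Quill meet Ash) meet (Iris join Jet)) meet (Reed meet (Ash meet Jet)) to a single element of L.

Quill ∧ Ash = Kite
Iris ∨ Jet = Jet
Kite ∧ Jet = Nim
Ash ∧ Jet = Jet
Reed ∧ Jet = Reed
Nim ∧ Reed = Reed

Reed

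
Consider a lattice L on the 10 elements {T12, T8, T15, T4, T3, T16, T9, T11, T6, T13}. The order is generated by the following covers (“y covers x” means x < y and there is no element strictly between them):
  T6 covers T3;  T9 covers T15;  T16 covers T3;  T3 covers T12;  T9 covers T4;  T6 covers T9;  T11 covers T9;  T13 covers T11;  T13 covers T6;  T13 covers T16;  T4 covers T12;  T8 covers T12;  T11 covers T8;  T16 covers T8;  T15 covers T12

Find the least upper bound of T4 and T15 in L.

Common upper bounds of {T4, T15}: T11, T13, T6, T9.
The least among these is T9.

T9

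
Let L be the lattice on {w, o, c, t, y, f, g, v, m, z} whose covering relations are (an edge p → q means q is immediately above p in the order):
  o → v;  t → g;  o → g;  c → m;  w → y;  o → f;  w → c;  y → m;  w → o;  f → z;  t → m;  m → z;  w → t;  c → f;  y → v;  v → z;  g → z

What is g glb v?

Common lower bounds of {g, v}: o, w.
The greatest among these is o.

o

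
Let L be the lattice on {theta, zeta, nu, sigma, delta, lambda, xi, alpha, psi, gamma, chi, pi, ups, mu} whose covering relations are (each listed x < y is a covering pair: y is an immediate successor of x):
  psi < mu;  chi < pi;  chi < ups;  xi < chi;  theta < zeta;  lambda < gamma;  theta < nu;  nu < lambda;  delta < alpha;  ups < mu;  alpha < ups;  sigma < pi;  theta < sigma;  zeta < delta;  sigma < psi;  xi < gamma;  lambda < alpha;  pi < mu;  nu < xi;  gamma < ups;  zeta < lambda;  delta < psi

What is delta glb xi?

theta

Common lower bounds of {delta, xi}: theta.
The greatest among these is theta.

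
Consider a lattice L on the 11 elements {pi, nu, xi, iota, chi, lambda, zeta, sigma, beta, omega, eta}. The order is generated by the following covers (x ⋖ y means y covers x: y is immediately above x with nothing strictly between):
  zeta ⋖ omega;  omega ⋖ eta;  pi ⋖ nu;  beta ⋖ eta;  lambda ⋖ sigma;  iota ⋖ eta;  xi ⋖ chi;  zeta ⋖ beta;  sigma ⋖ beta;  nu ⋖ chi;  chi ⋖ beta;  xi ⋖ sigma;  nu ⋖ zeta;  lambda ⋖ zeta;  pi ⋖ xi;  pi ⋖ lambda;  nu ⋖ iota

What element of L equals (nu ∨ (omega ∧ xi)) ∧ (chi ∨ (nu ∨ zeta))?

nu

omega ∧ xi = pi
nu ∨ pi = nu
nu ∨ zeta = zeta
chi ∨ zeta = beta
nu ∧ beta = nu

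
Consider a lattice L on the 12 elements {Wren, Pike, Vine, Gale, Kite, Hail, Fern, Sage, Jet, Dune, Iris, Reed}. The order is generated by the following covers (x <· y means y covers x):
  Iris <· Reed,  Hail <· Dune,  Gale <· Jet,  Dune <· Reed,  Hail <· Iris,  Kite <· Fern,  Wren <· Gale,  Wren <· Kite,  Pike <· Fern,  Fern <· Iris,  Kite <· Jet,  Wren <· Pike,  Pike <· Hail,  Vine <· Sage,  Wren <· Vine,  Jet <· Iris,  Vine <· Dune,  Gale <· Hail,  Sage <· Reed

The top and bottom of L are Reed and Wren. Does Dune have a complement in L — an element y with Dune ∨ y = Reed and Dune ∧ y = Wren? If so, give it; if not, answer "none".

Need y with Dune ∨ y = Reed and Dune ∧ y = Wren.
Checking each element gives: Kite.

Kite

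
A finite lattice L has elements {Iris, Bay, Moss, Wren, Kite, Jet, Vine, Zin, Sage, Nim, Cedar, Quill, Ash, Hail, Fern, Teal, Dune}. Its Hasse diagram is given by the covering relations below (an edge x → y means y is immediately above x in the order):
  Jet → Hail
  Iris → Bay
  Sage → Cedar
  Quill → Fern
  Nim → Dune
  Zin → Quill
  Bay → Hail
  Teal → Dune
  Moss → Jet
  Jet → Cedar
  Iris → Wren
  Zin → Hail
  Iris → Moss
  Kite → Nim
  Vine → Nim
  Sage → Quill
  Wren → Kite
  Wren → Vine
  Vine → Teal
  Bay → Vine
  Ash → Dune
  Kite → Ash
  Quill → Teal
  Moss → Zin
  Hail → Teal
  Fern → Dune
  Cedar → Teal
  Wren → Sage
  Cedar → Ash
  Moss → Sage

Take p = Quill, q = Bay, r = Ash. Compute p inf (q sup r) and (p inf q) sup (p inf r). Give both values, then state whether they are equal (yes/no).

Quill; Sage; no

q sup r = Dune, so p inf (q sup r) = Quill inf Dune = Quill.
p inf q = Iris and p inf r = Sage, so (p inf q) sup (p inf r) = Iris sup Sage = Sage.
Equal: no.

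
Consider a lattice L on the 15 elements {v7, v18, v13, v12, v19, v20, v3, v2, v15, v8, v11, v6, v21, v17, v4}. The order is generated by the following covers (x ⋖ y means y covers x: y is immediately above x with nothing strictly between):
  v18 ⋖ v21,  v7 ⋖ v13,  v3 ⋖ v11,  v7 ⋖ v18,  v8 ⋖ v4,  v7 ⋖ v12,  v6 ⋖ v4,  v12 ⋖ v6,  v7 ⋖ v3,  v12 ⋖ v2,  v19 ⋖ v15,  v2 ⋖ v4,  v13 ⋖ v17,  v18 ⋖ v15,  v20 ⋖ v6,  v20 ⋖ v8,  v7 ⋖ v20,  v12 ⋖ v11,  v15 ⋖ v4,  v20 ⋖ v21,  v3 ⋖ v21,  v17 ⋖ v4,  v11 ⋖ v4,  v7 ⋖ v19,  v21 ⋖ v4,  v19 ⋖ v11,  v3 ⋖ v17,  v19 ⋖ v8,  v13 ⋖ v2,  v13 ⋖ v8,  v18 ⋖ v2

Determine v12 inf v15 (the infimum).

v7

Common lower bounds of {v12, v15}: v7.
The greatest among these is v7.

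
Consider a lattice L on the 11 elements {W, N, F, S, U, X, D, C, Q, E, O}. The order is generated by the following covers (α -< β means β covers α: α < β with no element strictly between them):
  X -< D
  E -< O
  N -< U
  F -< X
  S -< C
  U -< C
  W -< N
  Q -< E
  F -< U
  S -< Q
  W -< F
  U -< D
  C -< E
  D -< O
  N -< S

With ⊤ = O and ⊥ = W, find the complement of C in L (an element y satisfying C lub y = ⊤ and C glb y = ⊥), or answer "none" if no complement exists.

For every candidate y, either C ∨ y ≠ O or C ∧ y ≠ W; no complement exists.

none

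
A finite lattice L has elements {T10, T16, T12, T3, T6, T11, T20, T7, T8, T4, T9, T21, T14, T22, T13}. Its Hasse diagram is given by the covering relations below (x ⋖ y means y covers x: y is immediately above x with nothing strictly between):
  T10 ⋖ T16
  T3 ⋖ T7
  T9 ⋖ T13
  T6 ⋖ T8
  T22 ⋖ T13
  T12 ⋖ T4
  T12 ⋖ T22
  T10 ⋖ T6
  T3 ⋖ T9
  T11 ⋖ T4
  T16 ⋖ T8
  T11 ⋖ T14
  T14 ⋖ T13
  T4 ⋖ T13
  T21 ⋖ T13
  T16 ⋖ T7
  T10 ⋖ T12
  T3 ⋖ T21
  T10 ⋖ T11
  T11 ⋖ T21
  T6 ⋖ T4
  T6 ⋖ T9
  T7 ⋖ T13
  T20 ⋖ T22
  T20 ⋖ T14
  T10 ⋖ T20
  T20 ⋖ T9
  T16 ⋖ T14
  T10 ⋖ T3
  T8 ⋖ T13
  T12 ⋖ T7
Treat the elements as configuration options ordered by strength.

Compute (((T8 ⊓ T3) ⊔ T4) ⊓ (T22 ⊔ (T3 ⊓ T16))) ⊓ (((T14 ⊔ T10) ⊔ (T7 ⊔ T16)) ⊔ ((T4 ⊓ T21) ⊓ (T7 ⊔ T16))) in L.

T8 ∧ T3 = T10
T10 ∨ T4 = T4
T3 ∧ T16 = T10
T22 ∨ T10 = T22
T4 ∧ T22 = T12
T14 ∨ T10 = T14
T7 ∨ T16 = T7
T14 ∨ T7 = T13
T4 ∧ T21 = T11
T7 ∨ T16 = T7
T11 ∧ T7 = T10
T13 ∨ T10 = T13
T12 ∧ T13 = T12

T12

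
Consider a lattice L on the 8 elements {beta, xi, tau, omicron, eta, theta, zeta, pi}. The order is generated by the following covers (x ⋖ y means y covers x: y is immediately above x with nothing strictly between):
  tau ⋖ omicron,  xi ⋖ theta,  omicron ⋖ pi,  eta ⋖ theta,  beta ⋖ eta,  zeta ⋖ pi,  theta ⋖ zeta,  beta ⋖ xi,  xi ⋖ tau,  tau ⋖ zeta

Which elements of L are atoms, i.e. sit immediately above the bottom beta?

The atoms are exactly the elements that cover beta: eta, xi.

eta, xi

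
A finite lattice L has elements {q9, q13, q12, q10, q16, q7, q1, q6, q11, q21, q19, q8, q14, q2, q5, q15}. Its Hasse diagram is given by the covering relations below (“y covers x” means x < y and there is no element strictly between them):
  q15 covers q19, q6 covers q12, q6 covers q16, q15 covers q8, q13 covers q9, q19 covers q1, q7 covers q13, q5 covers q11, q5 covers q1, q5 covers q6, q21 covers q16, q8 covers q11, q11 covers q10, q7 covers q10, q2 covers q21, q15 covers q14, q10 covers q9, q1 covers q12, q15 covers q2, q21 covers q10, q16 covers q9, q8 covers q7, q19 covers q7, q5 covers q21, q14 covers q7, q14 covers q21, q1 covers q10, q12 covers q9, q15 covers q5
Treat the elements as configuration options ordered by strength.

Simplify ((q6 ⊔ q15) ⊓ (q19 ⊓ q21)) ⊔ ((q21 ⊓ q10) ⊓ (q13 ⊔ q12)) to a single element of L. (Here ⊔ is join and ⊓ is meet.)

q10

q6 ∨ q15 = q15
q19 ∧ q21 = q10
q15 ∧ q10 = q10
q21 ∧ q10 = q10
q13 ∨ q12 = q19
q10 ∧ q19 = q10
q10 ∨ q10 = q10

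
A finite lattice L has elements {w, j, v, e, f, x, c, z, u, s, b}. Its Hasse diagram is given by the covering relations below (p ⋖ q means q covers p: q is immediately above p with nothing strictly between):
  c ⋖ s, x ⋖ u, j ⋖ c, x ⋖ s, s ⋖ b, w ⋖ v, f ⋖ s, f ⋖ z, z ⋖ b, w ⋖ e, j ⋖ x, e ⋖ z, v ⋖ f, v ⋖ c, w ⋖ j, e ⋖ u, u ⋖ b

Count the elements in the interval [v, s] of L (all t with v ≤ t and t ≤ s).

4

The interval [v, s] = {c, f, s, v}, which has 4 elements.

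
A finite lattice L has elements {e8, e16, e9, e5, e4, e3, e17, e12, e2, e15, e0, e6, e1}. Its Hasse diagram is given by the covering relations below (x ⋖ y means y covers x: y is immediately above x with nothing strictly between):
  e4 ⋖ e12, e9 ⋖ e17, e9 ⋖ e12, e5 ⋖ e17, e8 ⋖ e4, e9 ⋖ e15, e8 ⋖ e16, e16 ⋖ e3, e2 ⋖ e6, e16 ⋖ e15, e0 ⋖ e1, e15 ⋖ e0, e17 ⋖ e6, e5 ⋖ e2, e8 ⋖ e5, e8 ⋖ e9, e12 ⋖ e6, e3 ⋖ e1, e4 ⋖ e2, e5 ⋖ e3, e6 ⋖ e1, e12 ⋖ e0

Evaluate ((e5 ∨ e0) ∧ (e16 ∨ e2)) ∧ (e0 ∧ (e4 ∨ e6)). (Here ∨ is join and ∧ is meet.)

e12

e5 ∨ e0 = e1
e16 ∨ e2 = e1
e1 ∧ e1 = e1
e4 ∨ e6 = e6
e0 ∧ e6 = e12
e1 ∧ e12 = e12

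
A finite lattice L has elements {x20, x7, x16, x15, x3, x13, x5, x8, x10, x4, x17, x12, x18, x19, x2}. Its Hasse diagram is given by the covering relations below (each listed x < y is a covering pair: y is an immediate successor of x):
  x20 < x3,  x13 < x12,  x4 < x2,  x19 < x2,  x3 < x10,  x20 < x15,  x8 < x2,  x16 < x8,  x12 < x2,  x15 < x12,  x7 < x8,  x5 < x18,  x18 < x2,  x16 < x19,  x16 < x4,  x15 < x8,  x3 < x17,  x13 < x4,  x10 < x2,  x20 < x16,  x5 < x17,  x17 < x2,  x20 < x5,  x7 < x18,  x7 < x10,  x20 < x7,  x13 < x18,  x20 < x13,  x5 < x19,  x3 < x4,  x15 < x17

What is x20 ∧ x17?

Common lower bounds of {x20, x17}: x20.
The greatest among these is x20.

x20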